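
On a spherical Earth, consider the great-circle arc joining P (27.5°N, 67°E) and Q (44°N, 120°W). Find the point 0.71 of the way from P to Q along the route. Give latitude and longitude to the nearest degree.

Convert each endpoint to a unit vector on the sphere (x = cos φ cos λ, y = cos φ sin λ, z = sin φ).
The central angle between the endpoints is δ = arccos(p₁·p₂) ≈ 1.889 rad (108.2°).
Interpolate at f = 0.71 with slerp weights a = sin((1−f)δ)/sin δ ≈ 0.548, b = sin(fδ)/sin δ ≈ 1.025.
p = a·p₁ + b·p₂ ≈ (-0.179, -0.191, 0.965); φ = arcsin(p_z) ≈ 74.84°, λ = atan2(p_y, p_x) ≈ -133.10°.

≈ (75°N, 133°W)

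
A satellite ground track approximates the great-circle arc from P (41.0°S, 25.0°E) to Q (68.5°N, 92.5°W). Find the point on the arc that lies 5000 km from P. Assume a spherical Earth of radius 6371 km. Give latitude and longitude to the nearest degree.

≈ (0°N, 5°E)

Write both endpoints as unit vectors p₁, p₂ with components (cos φ cos λ, cos φ sin λ, sin φ).
The central angle between the endpoints is δ = arccos(p₁·p₂) ≈ 2.401 rad (137.6°). The total great-circle distance is δ·R ≈ 2.401 × 6371 ≈ 15297 km, so the target fraction is f = 5000/15297 ≈ 0.327.
Interpolate at f ≈ 0.327 with slerp weights a = sin((1−f)δ)/sin δ ≈ 1.481, b = sin(fδ)/sin δ ≈ 1.047.
p = a·p₁ + b·p₂ ≈ (0.996, 0.089, 0.003); φ = arcsin(p_z) ≈ 0.18°, λ = atan2(p_y, p_x) ≈ 5.09°.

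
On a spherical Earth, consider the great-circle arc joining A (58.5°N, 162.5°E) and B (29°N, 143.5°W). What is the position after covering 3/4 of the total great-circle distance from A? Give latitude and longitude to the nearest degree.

From cos δ = sin φ₁ sin φ₂ + cos φ₁ cos φ₂ cos Δλ, the central angle is δ ≈ 0.820 rad (47.0°).
Interpolate at f = 3/4 with slerp weights a = sin((1−f)δ)/sin δ ≈ 0.278, b = sin(fδ)/sin δ ≈ 0.789.
p = a·p₁ + b·p₂ ≈ (-0.694, -0.367, 0.620); φ = arcsin(p_z) ≈ 38.32°, λ = atan2(p_y, p_x) ≈ -152.13°.

≈ (38°N, 152°W)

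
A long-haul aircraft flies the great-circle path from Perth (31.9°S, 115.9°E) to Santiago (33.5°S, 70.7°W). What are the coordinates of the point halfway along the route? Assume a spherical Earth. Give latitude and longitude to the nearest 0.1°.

≈ 84.8°S, 166.2°W

Convert each endpoint to a unit vector on the sphere (x = cos φ cos λ, y = cos φ sin λ, z = sin φ).
The central angle between the endpoints is δ = arccos(p₁·p₂) ≈ 1.995 rad (114.3°).
Interpolate at f = 1/2 with slerp weights a = sin((1−f)δ)/sin δ ≈ 0.922, b = sin(fδ)/sin δ ≈ 0.922.
p = a·p₁ + b·p₂ ≈ (-0.088, -0.021, -0.996); φ = arcsin(p_z) ≈ -84.82°, λ = atan2(p_y, p_x) ≈ -166.24°.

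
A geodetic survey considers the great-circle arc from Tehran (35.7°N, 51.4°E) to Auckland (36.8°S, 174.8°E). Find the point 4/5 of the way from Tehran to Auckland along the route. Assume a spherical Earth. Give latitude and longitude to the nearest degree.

≈ 26°S, 146°E

Write both endpoints as unit vectors p₁, p₂ with components (cos φ cos λ, cos φ sin λ, sin φ).
The central angle between the endpoints is δ = arccos(p₁·p₂) ≈ 2.357 rad (135.0°).
Interpolate at f = 4/5 with slerp weights a = sin((1−f)δ)/sin δ ≈ 0.643, b = sin(fδ)/sin δ ≈ 1.346.
p = a·p₁ + b·p₂ ≈ (-0.747, 0.505, -0.431); φ = arcsin(p_z) ≈ -25.54°, λ = atan2(p_y, p_x) ≈ 145.93°.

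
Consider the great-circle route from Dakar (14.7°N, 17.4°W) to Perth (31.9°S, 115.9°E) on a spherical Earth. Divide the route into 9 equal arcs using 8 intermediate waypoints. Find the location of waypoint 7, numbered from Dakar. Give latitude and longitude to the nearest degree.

Write both endpoints as unit vectors p₁, p₂ with components (cos φ cos λ, cos φ sin λ, sin φ).
The central angle between the endpoints is δ = arccos(p₁·p₂) ≈ 2.342 rad (134.2°).
Interpolate at f = 7/9 with slerp weights a = sin((1−f)δ)/sin δ ≈ 0.694, b = sin(fδ)/sin δ ≈ 1.351.
p = a·p₁ + b·p₂ ≈ (0.139, 0.831, -0.538); φ = arcsin(p_z) ≈ -32.55°, λ = atan2(p_y, p_x) ≈ 80.49°.

≈ 33°S, 80°E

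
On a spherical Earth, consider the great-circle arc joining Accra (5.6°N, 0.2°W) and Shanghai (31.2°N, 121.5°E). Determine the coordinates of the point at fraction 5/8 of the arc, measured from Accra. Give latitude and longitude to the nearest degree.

The haversine formula gives a central angle δ ≈ 1.979 rad (113.4°) between the endpoints.
Interpolate at f = 5/8 with slerp weights a = sin((1−f)δ)/sin δ ≈ 0.736, b = sin(fδ)/sin δ ≈ 1.029.
p = a·p₁ + b·p₂ ≈ (0.273, 0.748, 0.605); φ = arcsin(p_z) ≈ 37.23°, λ = atan2(p_y, p_x) ≈ 69.97°.

≈ 37°N, 70°E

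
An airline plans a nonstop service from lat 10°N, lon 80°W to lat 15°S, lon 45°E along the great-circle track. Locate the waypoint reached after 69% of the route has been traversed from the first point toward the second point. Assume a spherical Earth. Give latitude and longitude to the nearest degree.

Convert each endpoint to a unit vector on the sphere (x = cos φ cos λ, y = cos φ sin λ, z = sin φ).
The central angle between the endpoints is δ = arccos(p₁·p₂) ≈ 2.203 rad (126.2°).
Interpolate at f = 0.69 with slerp weights a = sin((1−f)δ)/sin δ ≈ 0.782, b = sin(fδ)/sin δ ≈ 1.238.
p = a·p₁ + b·p₂ ≈ (0.979, 0.087, -0.185); φ = arcsin(p_z) ≈ -10.63°, λ = atan2(p_y, p_x) ≈ 5.08°.

≈ lat 11°S, lon 5°E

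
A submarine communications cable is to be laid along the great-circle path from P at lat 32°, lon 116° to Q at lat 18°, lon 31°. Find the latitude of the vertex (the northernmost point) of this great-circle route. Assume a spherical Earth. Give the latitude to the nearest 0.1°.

≈ 34.3°

The great circle lies in the plane with unit normal n̂ = (p₁ × p₂)/|p₁ × p₂|.
Here n̂_z ≈ -0.826; the vertex latitude is φ_max = arccos|n̂_z| ≈ 34.3°.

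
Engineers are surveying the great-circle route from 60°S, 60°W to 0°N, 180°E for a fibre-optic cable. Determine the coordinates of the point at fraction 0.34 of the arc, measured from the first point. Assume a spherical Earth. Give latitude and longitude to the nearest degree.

≈ 57°S, 131°W

Convert each endpoint to a unit vector on the sphere (x = cos φ cos λ, y = cos φ sin λ, z = sin φ).
The central angle between the endpoints is δ = arccos(p₁·p₂) ≈ 1.823 rad (104.5°).
Interpolate at f = 0.34 with slerp weights a = sin((1−f)δ)/sin δ ≈ 0.964, b = sin(fδ)/sin δ ≈ 0.600.
p = a·p₁ + b·p₂ ≈ (-0.359, -0.417, -0.835); φ = arcsin(p_z) ≈ -56.59°, λ = atan2(p_y, p_x) ≈ -130.71°.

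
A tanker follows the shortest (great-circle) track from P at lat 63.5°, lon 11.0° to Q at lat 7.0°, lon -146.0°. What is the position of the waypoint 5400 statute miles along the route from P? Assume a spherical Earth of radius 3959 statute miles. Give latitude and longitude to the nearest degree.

Convert each endpoint to a unit vector on the sphere (x = cos φ cos λ, y = cos φ sin λ, z = sin φ).
The central angle between the endpoints is δ = arccos(p₁·p₂) ≈ 1.874 rad (107.4°). The total great-circle distance is δ·R ≈ 1.874 × 3959 ≈ 7419 mi, so the target fraction is f = 5400/7419 ≈ 0.728.
Interpolate at f ≈ 0.728 with slerp weights a = sin((1−f)δ)/sin δ ≈ 0.512, b = sin(fδ)/sin δ ≈ 1.025.
p = a·p₁ + b·p₂ ≈ (-0.620, -0.526, 0.583); φ = arcsin(p_z) ≈ 35.65°, λ = atan2(p_y, p_x) ≈ -139.70°.

≈ lat 36°, lon -140°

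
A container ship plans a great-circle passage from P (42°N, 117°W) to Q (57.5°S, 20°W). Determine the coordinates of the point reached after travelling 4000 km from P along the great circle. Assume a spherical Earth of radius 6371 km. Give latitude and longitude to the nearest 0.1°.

Convert each endpoint to a unit vector on the sphere (x = cos φ cos λ, y = cos φ sin λ, z = sin φ).
The central angle between the endpoints is δ = arccos(p₁·p₂) ≈ 2.231 rad (127.8°). The total great-circle distance is δ·R ≈ 2.231 × 6371 ≈ 14211 km, so the target fraction is f = 4000/14211 ≈ 0.281.
Interpolate at f ≈ 0.281 with slerp weights a = sin((1−f)δ)/sin δ ≈ 1.265, b = sin(fδ)/sin δ ≈ 0.743.
p = a·p₁ + b·p₂ ≈ (-0.051, -0.974, 0.219); φ = arcsin(p_z) ≈ 12.68°, λ = atan2(p_y, p_x) ≈ -93.02°.

≈ (12.7°N, 93.0°W)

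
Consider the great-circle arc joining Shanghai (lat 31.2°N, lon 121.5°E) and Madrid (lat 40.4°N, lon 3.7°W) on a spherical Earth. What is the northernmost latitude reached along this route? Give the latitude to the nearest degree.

≈ 58°N

The great circle lies in the plane with unit normal n̂ = (p₁ × p₂)/|p₁ × p₂|.
Here n̂_z ≈ -0.533; the vertex latitude is φ_max = arccos|n̂_z| ≈ 57.8°.
Check via Clairaut: cos φ_max = |cos φ₁| · sin C = cos(31.2°)·sin(38.5°) ≈ 0.533, again giving ≈ 57.8°.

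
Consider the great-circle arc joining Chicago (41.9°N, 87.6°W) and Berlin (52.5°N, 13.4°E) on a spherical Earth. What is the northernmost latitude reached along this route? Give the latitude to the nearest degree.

The great circle lies in the plane with unit normal n̂ = (p₁ × p₂)/|p₁ × p₂|.
Here n̂_z ≈ +0.496; the vertex latitude is φ_max = arccos|n̂_z| ≈ 60.2°.

≈ 60°N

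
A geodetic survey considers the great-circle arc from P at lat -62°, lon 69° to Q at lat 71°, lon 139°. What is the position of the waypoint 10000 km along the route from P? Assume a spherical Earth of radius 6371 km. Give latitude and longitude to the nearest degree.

Write both endpoints as unit vectors p₁, p₂ with components (cos φ cos λ, cos φ sin λ, sin φ).
The central angle between the endpoints is δ = arccos(p₁·p₂) ≈ 2.470 rad (141.5°). The total great-circle distance is δ·R ≈ 2.470 × 6371 ≈ 15734 km, so the target fraction is f = 10000/15734 ≈ 0.636.
Interpolate at f ≈ 0.636 with slerp weights a = sin((1−f)δ)/sin δ ≈ 1.258, b = sin(fδ)/sin δ ≈ 1.606.
p = a·p₁ + b·p₂ ≈ (-0.183, 0.895, 0.408); φ = arcsin(p_z) ≈ 24.07°, λ = atan2(p_y, p_x) ≈ 101.56°.

≈ lat 24°, lon 102°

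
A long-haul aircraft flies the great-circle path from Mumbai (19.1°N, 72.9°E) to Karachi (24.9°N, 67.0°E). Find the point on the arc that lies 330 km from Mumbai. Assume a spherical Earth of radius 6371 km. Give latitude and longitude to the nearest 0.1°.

≈ 21.3°N, 70.8°E

From cos δ = sin φ₁ sin φ₂ + cos φ₁ cos φ₂ cos Δλ, the central angle is δ ≈ 0.139 rad (8.0°). The total great-circle distance is δ·R ≈ 0.139 × 6371 ≈ 886 km, so the target fraction is f = 330/886 ≈ 0.372.
Interpolate at f ≈ 0.372 with slerp weights a = sin((1−f)δ)/sin δ ≈ 0.629, b = sin(fδ)/sin δ ≈ 0.373.
p = a·p₁ + b·p₂ ≈ (0.307, 0.880, 0.363); φ = arcsin(p_z) ≈ 21.28°, λ = atan2(p_y, p_x) ≈ 70.76°.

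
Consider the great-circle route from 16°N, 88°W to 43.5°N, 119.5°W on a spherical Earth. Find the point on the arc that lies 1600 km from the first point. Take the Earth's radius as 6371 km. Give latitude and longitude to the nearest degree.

Write both endpoints as unit vectors p₁, p₂ with components (cos φ cos λ, cos φ sin λ, sin φ).
The central angle between the endpoints is δ = arccos(p₁·p₂) ≈ 0.669 rad (38.3°). The total great-circle distance is δ·R ≈ 0.669 × 6371 ≈ 4264 km, so the target fraction is f = 1600/4264 ≈ 0.375.
Interpolate at f ≈ 0.375 with slerp weights a = sin((1−f)δ)/sin δ ≈ 0.655, b = sin(fδ)/sin δ ≈ 0.401.
p = a·p₁ + b·p₂ ≈ (-0.121, -0.882, 0.456); φ = arcsin(p_z) ≈ 27.14°, λ = atan2(p_y, p_x) ≈ -97.82°.

≈ 27°N, 98°W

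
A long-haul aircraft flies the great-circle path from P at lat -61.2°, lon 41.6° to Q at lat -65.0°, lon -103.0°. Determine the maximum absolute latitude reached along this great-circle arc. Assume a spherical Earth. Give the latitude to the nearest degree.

The great circle lies in the plane with unit normal n̂ = (p₁ × p₂)/|p₁ × p₂|.
Here n̂_z ≈ -0.152; the vertex latitude is φ_max = arccos|n̂_z| ≈ 81.3°.
Check via Clairaut: cos φ_max = |cos φ₁| · sin C = cos(61.2°)·sin(161.7°) ≈ 0.152, again giving ≈ 81.3°.

≈ -81°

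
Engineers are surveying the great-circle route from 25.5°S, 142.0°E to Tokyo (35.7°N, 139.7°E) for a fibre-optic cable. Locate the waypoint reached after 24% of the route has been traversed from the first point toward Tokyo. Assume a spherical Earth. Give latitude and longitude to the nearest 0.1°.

Convert each endpoint to a unit vector on the sphere (x = cos φ cos λ, y = cos φ sin λ, z = sin φ).
The central angle between the endpoints is δ = arccos(p₁·p₂) ≈ 1.069 rad (61.2°).
Interpolate at f = 0.24 with slerp weights a = sin((1−f)δ)/sin δ ≈ 0.828, b = sin(fδ)/sin δ ≈ 0.289.
p = a·p₁ + b·p₂ ≈ (-0.768, 0.612, -0.188); φ = arcsin(p_z) ≈ -10.81°, λ = atan2(p_y, p_x) ≈ 141.45°.

≈ 10.8°S, 141.4°E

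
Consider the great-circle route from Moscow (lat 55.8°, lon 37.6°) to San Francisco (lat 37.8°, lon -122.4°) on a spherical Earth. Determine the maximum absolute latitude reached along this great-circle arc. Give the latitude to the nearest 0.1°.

The great circle lies in the plane with unit normal n̂ = (p₁ × p₂)/|p₁ × p₂|.
Here n̂_z ≈ -0.153; the vertex latitude is φ_max = arccos|n̂_z| ≈ 81.2°.

≈ 81.2°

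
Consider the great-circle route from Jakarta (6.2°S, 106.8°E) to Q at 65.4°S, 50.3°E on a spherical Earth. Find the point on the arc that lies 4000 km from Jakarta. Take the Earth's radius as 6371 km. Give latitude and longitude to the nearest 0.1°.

≈ 39.1°S, 90.7°E

Convert each endpoint to a unit vector on the sphere (x = cos φ cos λ, y = cos φ sin λ, z = sin φ).
The central angle between the endpoints is δ = arccos(p₁·p₂) ≈ 1.238 rad (70.9°). The total great-circle distance is δ·R ≈ 1.238 × 6371 ≈ 7888 km, so the target fraction is f = 4000/7888 ≈ 0.507.
Interpolate at f ≈ 0.507 with slerp weights a = sin((1−f)δ)/sin δ ≈ 0.606, b = sin(fδ)/sin δ ≈ 0.621.
p = a·p₁ + b·p₂ ≈ (-0.009, 0.776, -0.631); φ = arcsin(p_z) ≈ -39.09°, λ = atan2(p_y, p_x) ≈ 90.66°.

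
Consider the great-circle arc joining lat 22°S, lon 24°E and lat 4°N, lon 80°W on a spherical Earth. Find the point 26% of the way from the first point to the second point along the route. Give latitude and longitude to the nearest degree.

≈ lat 20°S, lon 5°W

The haversine formula gives a central angle δ ≈ 1.823 rad (104.5°) between the endpoints.
Interpolate at f = 0.26 with slerp weights a = sin((1−f)δ)/sin δ ≈ 1.008, b = sin(fδ)/sin δ ≈ 0.471.
p = a·p₁ + b·p₂ ≈ (0.935, -0.083, -0.345); φ = arcsin(p_z) ≈ -20.15°, λ = atan2(p_y, p_x) ≈ -5.09°.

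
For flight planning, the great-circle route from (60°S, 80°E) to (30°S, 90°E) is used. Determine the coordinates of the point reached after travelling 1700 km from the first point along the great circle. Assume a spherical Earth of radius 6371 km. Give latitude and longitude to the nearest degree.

Convert each endpoint to a unit vector on the sphere (x = cos φ cos λ, y = cos φ sin λ, z = sin φ).
The central angle between the endpoints is δ = arccos(p₁·p₂) ≈ 0.537 rad (30.7°). The total great-circle distance is δ·R ≈ 0.537 × 6371 ≈ 3419 km, so the target fraction is f = 1700/3419 ≈ 0.497.
Interpolate at f ≈ 0.497 with slerp weights a = sin((1−f)δ)/sin δ ≈ 0.521, b = sin(fδ)/sin δ ≈ 0.516.
p = a·p₁ + b·p₂ ≈ (0.045, 0.703, -0.709); φ = arcsin(p_z) ≈ -45.18°, λ = atan2(p_y, p_x) ≈ 86.32°.

≈ (45°S, 86°E)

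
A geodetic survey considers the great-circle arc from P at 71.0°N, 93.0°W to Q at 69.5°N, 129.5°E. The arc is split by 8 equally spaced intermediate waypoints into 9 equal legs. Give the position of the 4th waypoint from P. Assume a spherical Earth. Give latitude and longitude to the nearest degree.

Write both endpoints as unit vectors p₁, p₂ with components (cos φ cos λ, cos φ sin λ, sin φ).
The central angle between the endpoints is δ = arccos(p₁·p₂) ≈ 0.641 rad (36.7°).
Interpolate at f = 4/9 with slerp weights a = sin((1−f)δ)/sin δ ≈ 0.583, b = sin(fδ)/sin δ ≈ 0.470.
p = a·p₁ + b·p₂ ≈ (-0.115, -0.063, 0.991); φ = arcsin(p_z) ≈ 82.50°, λ = atan2(p_y, p_x) ≈ -151.38°.

≈ 82°N, 151°W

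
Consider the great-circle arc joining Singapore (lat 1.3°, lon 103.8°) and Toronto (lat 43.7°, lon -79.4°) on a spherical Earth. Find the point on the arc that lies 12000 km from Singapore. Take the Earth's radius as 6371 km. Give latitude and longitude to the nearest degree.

Convert each endpoint to a unit vector on the sphere (x = cos φ cos λ, y = cos φ sin λ, z = sin φ).
The central angle between the endpoints is δ = arccos(p₁·p₂) ≈ 2.355 rad (134.9°). The total great-circle distance is δ·R ≈ 2.355 × 6371 ≈ 15001 km, so the target fraction is f = 12000/15001 ≈ 0.800.
Interpolate at f ≈ 0.800 with slerp weights a = sin((1−f)δ)/sin δ ≈ 0.641, b = sin(fδ)/sin δ ≈ 1.343.
p = a·p₁ + b·p₂ ≈ (0.026, -0.333, 0.943); φ = arcsin(p_z) ≈ 70.51°, λ = atan2(p_y, p_x) ≈ -85.55°.

≈ lat 71°, lon -86°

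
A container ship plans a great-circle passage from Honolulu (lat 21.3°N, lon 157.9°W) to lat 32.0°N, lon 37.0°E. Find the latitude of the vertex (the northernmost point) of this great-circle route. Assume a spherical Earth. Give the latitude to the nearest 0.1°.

≈ 75.7°N

The great circle lies in the plane with unit normal n̂ = (p₁ × p₂)/|p₁ × p₂|.
Here n̂_z ≈ -0.247; the vertex latitude is φ_max = arccos|n̂_z| ≈ 75.7°.
Check via Clairaut: cos φ_max = |cos φ₁| · sin C = cos(21.3°)·sin(15.4°) ≈ 0.247, again giving ≈ 75.7°.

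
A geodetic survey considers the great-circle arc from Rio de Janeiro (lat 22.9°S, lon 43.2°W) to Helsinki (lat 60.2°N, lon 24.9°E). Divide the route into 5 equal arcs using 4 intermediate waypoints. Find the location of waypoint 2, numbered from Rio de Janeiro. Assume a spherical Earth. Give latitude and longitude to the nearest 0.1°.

The haversine formula gives a central angle δ ≈ 1.738 rad (99.6°) between the endpoints.
Interpolate at f = 2/5 with slerp weights a = sin((1−f)δ)/sin δ ≈ 0.876, b = sin(fδ)/sin δ ≈ 0.650.
p = a·p₁ + b·p₂ ≈ (0.881, -0.417, 0.223); φ = arcsin(p_z) ≈ 12.88°, λ = atan2(p_y, p_x) ≈ -25.30°.

≈ lat 12.9°N, lon 25.3°W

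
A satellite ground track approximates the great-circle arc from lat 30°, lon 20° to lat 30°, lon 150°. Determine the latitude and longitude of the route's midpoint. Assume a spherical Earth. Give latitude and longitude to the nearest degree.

≈ lat 54°, lon 85°

Convert each endpoint to a unit vector on the sphere (x = cos φ cos λ, y = cos φ sin λ, z = sin φ).
The central angle between the endpoints is δ = arccos(p₁·p₂) ≈ 1.805 rad (103.4°).
Interpolate at f = 1/2 with slerp weights a = sin((1−f)δ)/sin δ ≈ 0.807, b = sin(fδ)/sin δ ≈ 0.807.
p = a·p₁ + b·p₂ ≈ (0.051, 0.588, 0.807); φ = arcsin(p_z) ≈ 53.80°, λ = atan2(p_y, p_x) ≈ 85.00°.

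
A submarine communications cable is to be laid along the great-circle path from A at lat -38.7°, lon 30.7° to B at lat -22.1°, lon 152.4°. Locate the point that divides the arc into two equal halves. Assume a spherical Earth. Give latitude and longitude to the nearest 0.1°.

≈ lat -50.0°, lon 100.3°

Write both endpoints as unit vectors p₁, p₂ with components (cos φ cos λ, cos φ sin λ, sin φ).
The central angle between the endpoints is δ = arccos(p₁·p₂) ≈ 1.716 rad (98.3°).
Interpolate at f = 1/2 with slerp weights a = sin((1−f)δ)/sin δ ≈ 0.765, b = sin(fδ)/sin δ ≈ 0.765.
p = a·p₁ + b·p₂ ≈ (-0.115, 0.633, -0.766); φ = arcsin(p_z) ≈ -49.97°, λ = atan2(p_y, p_x) ≈ 100.27°.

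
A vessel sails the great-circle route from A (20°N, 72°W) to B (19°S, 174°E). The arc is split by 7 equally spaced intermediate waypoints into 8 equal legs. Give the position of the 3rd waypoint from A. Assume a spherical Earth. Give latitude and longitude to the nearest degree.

Write both endpoints as unit vectors p₁, p₂ with components (cos φ cos λ, cos φ sin λ, sin φ).
The central angle between the endpoints is δ = arccos(p₁·p₂) ≈ 2.063 rad (118.2°).
Interpolate at f = 3/8 with slerp weights a = sin((1−f)δ)/sin δ ≈ 1.090, b = sin(fδ)/sin δ ≈ 0.793.
p = a·p₁ + b·p₂ ≈ (-0.429, -0.896, 0.115); φ = arcsin(p_z) ≈ 6.59°, λ = atan2(p_y, p_x) ≈ -115.59°.

≈ (7°N, 116°W)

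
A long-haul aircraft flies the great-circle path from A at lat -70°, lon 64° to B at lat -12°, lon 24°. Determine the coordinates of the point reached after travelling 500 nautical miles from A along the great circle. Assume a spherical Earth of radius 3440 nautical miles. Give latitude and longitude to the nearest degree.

From cos δ = sin φ₁ sin φ₂ + cos φ₁ cos φ₂ cos Δλ, the central angle is δ ≈ 1.102 rad (63.2°). The total great-circle distance is δ·R ≈ 1.102 × 3440 ≈ 3792 nmi, so the target fraction is f = 500/3792 ≈ 0.132.
Interpolate at f ≈ 0.132 with slerp weights a = sin((1−f)δ)/sin δ ≈ 0.916, b = sin(fδ)/sin δ ≈ 0.162.
p = a·p₁ + b·p₂ ≈ (0.282, 0.346, -0.895); φ = arcsin(p_z) ≈ -63.46°, λ = atan2(p_y, p_x) ≈ 50.79°.

≈ lat -63°, lon 51°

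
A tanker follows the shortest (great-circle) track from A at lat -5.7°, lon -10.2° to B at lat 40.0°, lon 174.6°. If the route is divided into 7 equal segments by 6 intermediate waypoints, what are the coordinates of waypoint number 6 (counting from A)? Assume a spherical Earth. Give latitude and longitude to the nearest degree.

≈ lat 60°, lon -179°

Write both endpoints as unit vectors p₁, p₂ with components (cos φ cos λ, cos φ sin λ, sin φ).
The central angle between the endpoints is δ = arccos(p₁·p₂) ≈ 2.538 rad (145.4°).
Interpolate at f = 6/7 with slerp weights a = sin((1−f)δ)/sin δ ≈ 0.625, b = sin(fδ)/sin δ ≈ 1.450.
p = a·p₁ + b·p₂ ≈ (-0.493, -0.006, 0.870); φ = arcsin(p_z) ≈ 60.43°, λ = atan2(p_y, p_x) ≈ -179.35°.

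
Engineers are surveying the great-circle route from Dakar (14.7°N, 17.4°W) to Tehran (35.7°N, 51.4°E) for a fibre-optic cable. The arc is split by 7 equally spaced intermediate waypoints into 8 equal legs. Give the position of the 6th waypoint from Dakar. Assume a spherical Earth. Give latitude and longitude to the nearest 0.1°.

Write both endpoints as unit vectors p₁, p₂ with components (cos φ cos λ, cos φ sin λ, sin φ).
The central angle between the endpoints is δ = arccos(p₁·p₂) ≈ 1.124 rad (64.4°).
Interpolate at f = 6/8 with slerp weights a = sin((1−f)δ)/sin δ ≈ 0.307, b = sin(fδ)/sin δ ≈ 0.828.
p = a·p₁ + b·p₂ ≈ (0.703, 0.436, 0.561); φ = arcsin(p_z) ≈ 34.14°, λ = atan2(p_y, p_x) ≈ 31.83°.

≈ 34.1°N, 31.8°E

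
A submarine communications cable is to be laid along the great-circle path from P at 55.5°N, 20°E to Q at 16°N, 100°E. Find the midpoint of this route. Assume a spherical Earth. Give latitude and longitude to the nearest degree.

≈ 43°N, 72°E

Convert each endpoint to a unit vector on the sphere (x = cos φ cos λ, y = cos φ sin λ, z = sin φ).
The central angle between the endpoints is δ = arccos(p₁·p₂) ≈ 1.243 rad (71.2°).
Interpolate at f = 1/2 with slerp weights a = sin((1−f)δ)/sin δ ≈ 0.615, b = sin(fδ)/sin δ ≈ 0.615.
p = a·p₁ + b·p₂ ≈ (0.225, 0.701, 0.676); φ = arcsin(p_z) ≈ 42.56°, λ = atan2(p_y, p_x) ≈ 72.24°.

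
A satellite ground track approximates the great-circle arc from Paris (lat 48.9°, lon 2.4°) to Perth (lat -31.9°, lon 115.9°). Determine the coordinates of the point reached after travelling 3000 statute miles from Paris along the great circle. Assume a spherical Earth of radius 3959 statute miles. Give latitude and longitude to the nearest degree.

≈ lat 30°, lon 54°

From cos δ = sin φ₁ sin φ₂ + cos φ₁ cos φ₂ cos Δλ, the central angle is δ ≈ 2.240 rad (128.4°). The total great-circle distance is δ·R ≈ 2.240 × 3959 ≈ 8870 mi, so the target fraction is f = 3000/8870 ≈ 0.338.
Interpolate at f ≈ 0.338 with slerp weights a = sin((1−f)δ)/sin δ ≈ 1.271, b = sin(fδ)/sin δ ≈ 0.877.
p = a·p₁ + b·p₂ ≈ (0.509, 0.704, 0.494); φ = arcsin(p_z) ≈ 29.62°, λ = atan2(p_y, p_x) ≈ 54.13°.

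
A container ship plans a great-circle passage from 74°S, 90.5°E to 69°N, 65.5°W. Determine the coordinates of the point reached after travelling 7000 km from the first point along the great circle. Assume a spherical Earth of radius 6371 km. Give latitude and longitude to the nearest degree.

≈ 32°S, 12°W

The haversine formula gives a central angle δ ≈ 2.984 rad (171.0°) between the endpoints. The total great-circle distance is δ·R ≈ 2.984 × 6371 ≈ 19013 km, so the target fraction is f = 7000/19013 ≈ 0.368.
Interpolate at f ≈ 0.368 with slerp weights a = sin((1−f)δ)/sin δ ≈ 6.070, b = sin(fδ)/sin δ ≈ 5.686.
p = a·p₁ + b·p₂ ≈ (0.830, -0.181, -0.527); φ = arcsin(p_z) ≈ -31.80°, λ = atan2(p_y, p_x) ≈ -12.30°.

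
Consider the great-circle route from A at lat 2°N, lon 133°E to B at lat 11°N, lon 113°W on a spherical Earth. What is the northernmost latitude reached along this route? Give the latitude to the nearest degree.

The great circle lies in the plane with unit normal n̂ = (p₁ × p₂)/|p₁ × p₂|.
Here n̂_z ≈ +0.974; the vertex latitude is φ_max = arccos|n̂_z| ≈ 13.0°.
Check via Clairaut: cos φ_max = |cos φ₁| · sin C = cos(2.0°)·sin(77.1°) ≈ 0.974, again giving ≈ 13.0°.

≈ 13°N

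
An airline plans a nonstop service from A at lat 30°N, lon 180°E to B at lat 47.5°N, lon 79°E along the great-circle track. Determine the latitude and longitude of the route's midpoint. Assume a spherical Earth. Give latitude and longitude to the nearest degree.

≈ lat 51°N, lon 138°E

Convert each endpoint to a unit vector on the sphere (x = cos φ cos λ, y = cos φ sin λ, z = sin φ).
The central angle between the endpoints is δ = arccos(p₁·p₂) ≈ 1.311 rad (75.1°).
Interpolate at f = 1/2 with slerp weights a = sin((1−f)δ)/sin δ ≈ 0.631, b = sin(fδ)/sin δ ≈ 0.631.
p = a·p₁ + b·p₂ ≈ (-0.465, 0.418, 0.780); φ = arcsin(p_z) ≈ 51.29°, λ = atan2(p_y, p_x) ≈ 138.02°.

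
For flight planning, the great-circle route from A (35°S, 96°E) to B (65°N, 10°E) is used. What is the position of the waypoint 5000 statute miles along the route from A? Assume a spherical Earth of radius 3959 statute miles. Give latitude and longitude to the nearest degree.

≈ (31°N, 63°E)

Convert each endpoint to a unit vector on the sphere (x = cos φ cos λ, y = cos φ sin λ, z = sin φ).
The central angle between the endpoints is δ = arccos(p₁·p₂) ≈ 2.089 rad (119.7°). The total great-circle distance is δ·R ≈ 2.089 × 3959 ≈ 8272 mi, so the target fraction is f = 5000/8272 ≈ 0.604.
Interpolate at f ≈ 0.604 with slerp weights a = sin((1−f)δ)/sin δ ≈ 0.847, b = sin(fδ)/sin δ ≈ 1.097.
p = a·p₁ + b·p₂ ≈ (0.384, 0.770, 0.509); φ = arcsin(p_z) ≈ 30.58°, λ = atan2(p_y, p_x) ≈ 63.50°.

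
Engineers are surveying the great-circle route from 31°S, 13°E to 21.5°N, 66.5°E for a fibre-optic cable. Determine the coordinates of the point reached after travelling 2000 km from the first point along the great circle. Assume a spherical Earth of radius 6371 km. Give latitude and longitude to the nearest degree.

Convert each endpoint to a unit vector on the sphere (x = cos φ cos λ, y = cos φ sin λ, z = sin φ).
The central angle between the endpoints is δ = arccos(p₁·p₂) ≈ 1.281 rad (73.4°). The total great-circle distance is δ·R ≈ 1.281 × 6371 ≈ 8162 km, so the target fraction is f = 2000/8162 ≈ 0.245.
Interpolate at f ≈ 0.245 with slerp weights a = sin((1−f)δ)/sin δ ≈ 0.859, b = sin(fδ)/sin δ ≈ 0.322.
p = a·p₁ + b·p₂ ≈ (0.837, 0.441, -0.324); φ = arcsin(p_z) ≈ -18.93°, λ = atan2(p_y, p_x) ≈ 27.76°.

≈ 19°S, 28°E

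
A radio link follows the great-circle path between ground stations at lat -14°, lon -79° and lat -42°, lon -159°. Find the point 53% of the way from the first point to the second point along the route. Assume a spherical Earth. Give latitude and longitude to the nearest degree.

≈ lat -36°, lon -115°

Convert each endpoint to a unit vector on the sphere (x = cos φ cos λ, y = cos φ sin λ, z = sin φ).
The central angle between the endpoints is δ = arccos(p₁·p₂) ≈ 1.280 rad (73.3°).
Interpolate at f = 0.53 with slerp weights a = sin((1−f)δ)/sin δ ≈ 0.591, b = sin(fδ)/sin δ ≈ 0.655.
p = a·p₁ + b·p₂ ≈ (-0.345, -0.737, -0.581); φ = arcsin(p_z) ≈ -35.53°, λ = atan2(p_y, p_x) ≈ -115.09°.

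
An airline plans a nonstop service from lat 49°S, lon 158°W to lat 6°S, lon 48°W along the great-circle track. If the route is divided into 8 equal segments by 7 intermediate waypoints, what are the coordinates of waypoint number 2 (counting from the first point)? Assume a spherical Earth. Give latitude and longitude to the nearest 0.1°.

≈ lat 50.9°S, lon 119.5°W

Convert each endpoint to a unit vector on the sphere (x = cos φ cos λ, y = cos φ sin λ, z = sin φ).
The central angle between the endpoints is δ = arccos(p₁·p₂) ≈ 1.716 rad (98.3°).
Interpolate at f = 2/8 with slerp weights a = sin((1−f)δ)/sin δ ≈ 0.970, b = sin(fδ)/sin δ ≈ 0.420.
p = a·p₁ + b·p₂ ≈ (-0.310, -0.549, -0.776); φ = arcsin(p_z) ≈ -50.90°, λ = atan2(p_y, p_x) ≈ -119.48°.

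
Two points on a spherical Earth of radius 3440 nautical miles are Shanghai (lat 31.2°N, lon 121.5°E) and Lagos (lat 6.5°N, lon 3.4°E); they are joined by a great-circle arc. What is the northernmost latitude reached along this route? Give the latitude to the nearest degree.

The great circle lies in the plane with unit normal n̂ = (p₁ × p₂)/|p₁ × p₂|.
Here n̂_z ≈ -0.798; the vertex latitude is φ_max = arccos|n̂_z| ≈ 37.1°.

≈ 37°N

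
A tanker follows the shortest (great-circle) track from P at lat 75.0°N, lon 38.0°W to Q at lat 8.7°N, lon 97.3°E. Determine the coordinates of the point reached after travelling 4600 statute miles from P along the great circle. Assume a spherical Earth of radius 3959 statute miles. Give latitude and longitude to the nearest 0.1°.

≈ lat 33.7°N, lon 91.9°E

Write both endpoints as unit vectors p₁, p₂ with components (cos φ cos λ, cos φ sin λ, sin φ).
The central angle between the endpoints is δ = arccos(p₁·p₂) ≈ 1.607 rad (92.0°). The total great-circle distance is δ·R ≈ 1.607 × 3959 ≈ 6360 mi, so the target fraction is f = 4600/6360 ≈ 0.723.
Interpolate at f ≈ 0.723 with slerp weights a = sin((1−f)δ)/sin δ ≈ 0.430, b = sin(fδ)/sin δ ≈ 0.918.
p = a·p₁ + b·p₂ ≈ (-0.028, 0.832, 0.555); φ = arcsin(p_z) ≈ 33.68°, λ = atan2(p_y, p_x) ≈ 91.90°.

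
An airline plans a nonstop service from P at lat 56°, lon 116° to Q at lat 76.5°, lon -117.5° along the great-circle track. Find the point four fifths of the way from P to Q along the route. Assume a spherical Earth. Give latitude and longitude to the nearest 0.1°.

≈ lat 81.0°, lon -156.8°

Write both endpoints as unit vectors p₁, p₂ with components (cos φ cos λ, cos φ sin λ, sin φ).
The central angle between the endpoints is δ = arccos(p₁·p₂) ≈ 0.755 rad (43.2°).
Interpolate at f = 4/5 with slerp weights a = sin((1−f)δ)/sin δ ≈ 0.219, b = sin(fδ)/sin δ ≈ 0.829.
p = a·p₁ + b·p₂ ≈ (-0.143, -0.061, 0.988); φ = arcsin(p_z) ≈ 81.04°, λ = atan2(p_y, p_x) ≈ -156.82°.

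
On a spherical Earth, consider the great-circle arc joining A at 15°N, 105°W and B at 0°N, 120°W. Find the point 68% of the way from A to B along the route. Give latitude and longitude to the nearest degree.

Convert each endpoint to a unit vector on the sphere (x = cos φ cos λ, y = cos φ sin λ, z = sin φ).
The central angle between the endpoints is δ = arccos(p₁·p₂) ≈ 0.368 rad (21.1°).
Interpolate at f = 0.68 with slerp weights a = sin((1−f)δ)/sin δ ≈ 0.327, b = sin(fδ)/sin δ ≈ 0.688.
p = a·p₁ + b·p₂ ≈ (-0.426, -0.901, 0.085); φ = arcsin(p_z) ≈ 4.85°, λ = atan2(p_y, p_x) ≈ -115.30°.

≈ 5°N, 115°W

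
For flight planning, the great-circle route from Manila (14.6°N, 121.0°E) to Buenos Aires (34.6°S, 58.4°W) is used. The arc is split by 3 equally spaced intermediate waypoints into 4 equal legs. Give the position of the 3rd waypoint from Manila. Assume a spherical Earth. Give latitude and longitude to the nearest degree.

≈ 75°S, 54°W

From cos δ = sin φ₁ sin φ₂ + cos φ₁ cos φ₂ cos Δλ, the central angle is δ ≈ 2.792 rad (160.0°).
Interpolate at f = 3/4 with slerp weights a = sin((1−f)δ)/sin δ ≈ 1.879, b = sin(fδ)/sin δ ≈ 2.531.
p = a·p₁ + b·p₂ ≈ (0.155, -0.216, -0.964); φ = arcsin(p_z) ≈ -74.55°, λ = atan2(p_y, p_x) ≈ -54.30°.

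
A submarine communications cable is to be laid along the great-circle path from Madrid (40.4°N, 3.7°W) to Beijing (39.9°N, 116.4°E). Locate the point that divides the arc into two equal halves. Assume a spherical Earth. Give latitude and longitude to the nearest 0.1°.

≈ 59.4°N, 56.7°E

Convert each endpoint to a unit vector on the sphere (x = cos φ cos λ, y = cos φ sin λ, z = sin φ).
The central angle between the endpoints is δ = arccos(p₁·p₂) ≈ 1.448 rad (82.9°).
Interpolate at f = 1/2 with slerp weights a = sin((1−f)δ)/sin δ ≈ 0.667, b = sin(fδ)/sin δ ≈ 0.667.
p = a·p₁ + b·p₂ ≈ (0.280, 0.426, 0.861); φ = arcsin(p_z) ≈ 59.38°, λ = atan2(p_y, p_x) ≈ 56.72°.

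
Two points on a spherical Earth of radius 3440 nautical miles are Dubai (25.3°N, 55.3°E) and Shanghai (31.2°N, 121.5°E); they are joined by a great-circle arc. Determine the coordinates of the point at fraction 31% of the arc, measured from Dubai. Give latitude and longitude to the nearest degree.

Convert each endpoint to a unit vector on the sphere (x = cos φ cos λ, y = cos φ sin λ, z = sin φ).
The central angle between the endpoints is δ = arccos(p₁·p₂) ≈ 1.008 rad (57.8°).
Interpolate at f = 0.31 with slerp weights a = sin((1−f)δ)/sin δ ≈ 0.758, b = sin(fδ)/sin δ ≈ 0.363.
p = a·p₁ + b·p₂ ≈ (0.227, 0.828, 0.512); φ = arcsin(p_z) ≈ 30.80°, λ = atan2(p_y, p_x) ≈ 74.64°.

≈ (31°N, 75°E)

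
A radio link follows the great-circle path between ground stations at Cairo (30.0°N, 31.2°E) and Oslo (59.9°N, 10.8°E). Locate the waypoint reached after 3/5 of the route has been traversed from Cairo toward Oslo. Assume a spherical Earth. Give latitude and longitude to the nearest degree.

≈ (48°N, 22°E)

The haversine formula gives a central angle δ ≈ 0.574 rad (32.9°) between the endpoints.
Interpolate at f = 3/5 with slerp weights a = sin((1−f)δ)/sin δ ≈ 0.419, b = sin(fδ)/sin δ ≈ 0.622.
p = a·p₁ + b·p₂ ≈ (0.617, 0.246, 0.748); φ = arcsin(p_z) ≈ 48.38°, λ = atan2(p_y, p_x) ≈ 21.78°.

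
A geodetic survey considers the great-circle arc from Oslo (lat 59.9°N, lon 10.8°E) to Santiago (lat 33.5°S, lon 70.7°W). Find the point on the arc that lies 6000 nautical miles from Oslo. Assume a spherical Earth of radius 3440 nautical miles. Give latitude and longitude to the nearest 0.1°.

≈ lat 20.9°S, lon 62.2°W

Write both endpoints as unit vectors p₁, p₂ with components (cos φ cos λ, cos φ sin λ, sin φ).
The central angle between the endpoints is δ = arccos(p₁·p₂) ≈ 2.000 rad (114.6°). The total great-circle distance is δ·R ≈ 2.000 × 3440 ≈ 6878 nmi, so the target fraction is f = 6000/6878 ≈ 0.872.
Interpolate at f ≈ 0.872 with slerp weights a = sin((1−f)δ)/sin δ ≈ 0.278, b = sin(fδ)/sin δ ≈ 1.083.
p = a·p₁ + b·p₂ ≈ (0.435, -0.826, -0.358); φ = arcsin(p_z) ≈ -20.95°, λ = atan2(p_y, p_x) ≈ -62.22°.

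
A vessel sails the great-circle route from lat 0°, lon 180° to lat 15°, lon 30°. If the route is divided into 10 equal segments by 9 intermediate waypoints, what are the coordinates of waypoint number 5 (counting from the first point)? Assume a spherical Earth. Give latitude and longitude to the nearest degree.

Convert each endpoint to a unit vector on the sphere (x = cos φ cos λ, y = cos φ sin λ, z = sin φ).
The central angle between the endpoints is δ = arccos(p₁·p₂) ≈ 2.562 rad (146.8°).
Interpolate at f = 5/10 with slerp weights a = sin((1−f)δ)/sin δ ≈ 1.749, b = sin(fδ)/sin δ ≈ 1.749.
p = a·p₁ + b·p₂ ≈ (-0.286, 0.845, 0.453); φ = arcsin(p_z) ≈ 26.91°, λ = atan2(p_y, p_x) ≈ 108.70°.

≈ lat 27°, lon 109°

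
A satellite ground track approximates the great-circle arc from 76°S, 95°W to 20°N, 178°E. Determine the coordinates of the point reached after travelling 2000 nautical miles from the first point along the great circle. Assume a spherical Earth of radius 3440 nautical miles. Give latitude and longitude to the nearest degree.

≈ 52°S, 158°W

The haversine formula gives a central angle δ ≈ 1.896 rad (108.7°) between the endpoints. The total great-circle distance is δ·R ≈ 1.896 × 3440 ≈ 6524 nmi, so the target fraction is f = 2000/6524 ≈ 0.307.
Interpolate at f ≈ 0.307 with slerp weights a = sin((1−f)δ)/sin δ ≈ 1.021, b = sin(fδ)/sin δ ≈ 0.580.
p = a·p₁ + b·p₂ ≈ (-0.566, -0.227, -0.793); φ = arcsin(p_z) ≈ -52.43°, λ = atan2(p_y, p_x) ≈ -158.13°.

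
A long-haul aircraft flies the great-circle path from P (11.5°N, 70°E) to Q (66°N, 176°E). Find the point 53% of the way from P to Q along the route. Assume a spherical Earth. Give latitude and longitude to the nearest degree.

≈ (52°N, 97°E)

The haversine formula gives a central angle δ ≈ 1.498 rad (85.9°) between the endpoints.
Interpolate at f = 0.53 with slerp weights a = sin((1−f)δ)/sin δ ≈ 0.649, b = sin(fδ)/sin δ ≈ 0.715.
p = a·p₁ + b·p₂ ≈ (-0.073, 0.618, 0.783); φ = arcsin(p_z) ≈ 51.51°, λ = atan2(p_y, p_x) ≈ 96.70°.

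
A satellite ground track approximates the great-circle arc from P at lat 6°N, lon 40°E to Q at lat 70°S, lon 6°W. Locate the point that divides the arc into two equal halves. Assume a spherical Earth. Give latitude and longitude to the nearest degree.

≈ lat 34°S, lon 29°E

The haversine formula gives a central angle δ ≈ 1.432 rad (82.1°) between the endpoints.
Interpolate at f = 1/2 with slerp weights a = sin((1−f)δ)/sin δ ≈ 0.663, b = sin(fδ)/sin δ ≈ 0.663.
p = a·p₁ + b·p₂ ≈ (0.730, 0.400, -0.554); φ = arcsin(p_z) ≈ -33.61°, λ = atan2(p_y, p_x) ≈ 28.71°.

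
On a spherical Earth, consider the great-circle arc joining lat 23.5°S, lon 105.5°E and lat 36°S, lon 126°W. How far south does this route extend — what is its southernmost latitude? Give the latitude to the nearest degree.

≈ 53°S

The great circle lies in the plane with unit normal n̂ = (p₁ × p₂)/|p₁ × p₂|.
Here n̂_z ≈ +0.596; the vertex latitude is φ_max = arccos|n̂_z| ≈ 53.4°.
Check via Clairaut: cos φ_max = |cos φ₁| · sin C = cos(23.5°)·sin(139.4°) ≈ 0.596, again giving ≈ 53.4°.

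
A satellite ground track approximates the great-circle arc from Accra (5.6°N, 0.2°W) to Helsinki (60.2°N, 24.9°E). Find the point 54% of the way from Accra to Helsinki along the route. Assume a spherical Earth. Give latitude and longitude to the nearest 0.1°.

From cos δ = sin φ₁ sin φ₂ + cos φ₁ cos φ₂ cos Δλ, the central angle is δ ≈ 1.009 rad (57.8°).
Interpolate at f = 0.54 with slerp weights a = sin((1−f)δ)/sin δ ≈ 0.529, b = sin(fδ)/sin δ ≈ 0.612.
p = a·p₁ + b·p₂ ≈ (0.803, 0.126, 0.583); φ = arcsin(p_z) ≈ 35.67°, λ = atan2(p_y, p_x) ≈ 8.94°.

≈ 35.7°N, 8.9°E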